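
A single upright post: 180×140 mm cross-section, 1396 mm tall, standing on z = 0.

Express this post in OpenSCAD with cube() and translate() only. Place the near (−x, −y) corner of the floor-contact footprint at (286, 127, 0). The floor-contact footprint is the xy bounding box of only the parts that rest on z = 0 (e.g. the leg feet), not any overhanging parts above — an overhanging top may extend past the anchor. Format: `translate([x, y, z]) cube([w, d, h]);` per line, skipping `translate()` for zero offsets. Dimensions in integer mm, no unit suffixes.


translate([286, 127, 0]) cube([180, 140, 1396]);


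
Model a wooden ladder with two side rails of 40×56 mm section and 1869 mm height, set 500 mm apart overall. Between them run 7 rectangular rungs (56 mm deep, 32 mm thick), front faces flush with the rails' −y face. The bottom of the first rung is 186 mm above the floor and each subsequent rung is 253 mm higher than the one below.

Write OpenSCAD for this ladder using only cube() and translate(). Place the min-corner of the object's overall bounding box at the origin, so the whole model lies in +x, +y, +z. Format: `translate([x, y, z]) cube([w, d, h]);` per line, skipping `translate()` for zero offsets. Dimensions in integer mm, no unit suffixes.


cube([40, 56, 1869]);
translate([460, 0, 0]) cube([40, 56, 1869]);
translate([40, 0, 186]) cube([420, 56, 32]);
translate([40, 0, 439]) cube([420, 56, 32]);
translate([40, 0, 692]) cube([420, 56, 32]);
translate([40, 0, 945]) cube([420, 56, 32]);
translate([40, 0, 1198]) cube([420, 56, 32]);
translate([40, 0, 1451]) cube([420, 56, 32]);
translate([40, 0, 1704]) cube([420, 56, 32]);


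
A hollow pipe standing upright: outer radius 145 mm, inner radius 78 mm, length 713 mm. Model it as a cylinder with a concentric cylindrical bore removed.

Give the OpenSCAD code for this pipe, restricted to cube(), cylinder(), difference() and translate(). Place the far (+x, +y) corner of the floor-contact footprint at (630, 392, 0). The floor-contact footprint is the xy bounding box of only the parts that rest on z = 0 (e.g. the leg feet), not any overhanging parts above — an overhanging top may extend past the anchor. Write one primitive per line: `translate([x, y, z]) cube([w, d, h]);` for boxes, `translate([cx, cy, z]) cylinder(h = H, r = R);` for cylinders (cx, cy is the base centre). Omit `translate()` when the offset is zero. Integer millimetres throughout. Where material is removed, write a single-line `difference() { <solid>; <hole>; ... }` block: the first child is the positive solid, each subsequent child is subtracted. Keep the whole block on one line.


difference() { translate([485, 247, 0]) cylinder(h = 713, r = 145); translate([485, 247, 0]) cylinder(h = 713, r = 78); }


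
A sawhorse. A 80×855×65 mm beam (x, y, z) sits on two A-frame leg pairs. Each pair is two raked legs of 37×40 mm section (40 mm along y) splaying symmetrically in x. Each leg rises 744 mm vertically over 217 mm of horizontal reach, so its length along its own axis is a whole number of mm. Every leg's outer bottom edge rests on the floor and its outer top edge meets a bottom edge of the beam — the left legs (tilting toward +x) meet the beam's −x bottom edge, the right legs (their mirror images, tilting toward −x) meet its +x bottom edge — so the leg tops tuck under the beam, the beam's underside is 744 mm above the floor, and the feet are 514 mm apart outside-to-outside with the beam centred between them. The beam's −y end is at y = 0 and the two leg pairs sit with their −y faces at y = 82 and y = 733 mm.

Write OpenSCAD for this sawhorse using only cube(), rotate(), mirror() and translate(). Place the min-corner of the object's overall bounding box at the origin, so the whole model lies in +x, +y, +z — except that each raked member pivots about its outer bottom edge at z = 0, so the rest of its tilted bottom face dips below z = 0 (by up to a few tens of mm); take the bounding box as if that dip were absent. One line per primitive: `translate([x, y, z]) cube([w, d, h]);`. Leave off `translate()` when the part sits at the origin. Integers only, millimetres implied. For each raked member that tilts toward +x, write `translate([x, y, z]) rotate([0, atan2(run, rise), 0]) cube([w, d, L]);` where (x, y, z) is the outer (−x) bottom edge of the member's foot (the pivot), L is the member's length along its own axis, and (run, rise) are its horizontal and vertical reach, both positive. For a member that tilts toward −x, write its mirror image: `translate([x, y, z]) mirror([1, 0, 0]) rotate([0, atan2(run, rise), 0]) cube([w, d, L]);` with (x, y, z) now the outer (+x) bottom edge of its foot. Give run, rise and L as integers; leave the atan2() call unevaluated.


translate([217, 0, 744]) cube([80, 855, 65]);
translate([0, 82, 0]) rotate([0, atan2(217, 744), 0]) cube([37, 40, 775]);
translate([514, 82, 0]) mirror([1, 0, 0]) rotate([0, atan2(217, 744), 0]) cube([37, 40, 775]);
translate([0, 733, 0]) rotate([0, atan2(217, 744), 0]) cube([37, 40, 775]);
translate([514, 733, 0]) mirror([1, 0, 0]) rotate([0, atan2(217, 744), 0]) cube([37, 40, 775]);


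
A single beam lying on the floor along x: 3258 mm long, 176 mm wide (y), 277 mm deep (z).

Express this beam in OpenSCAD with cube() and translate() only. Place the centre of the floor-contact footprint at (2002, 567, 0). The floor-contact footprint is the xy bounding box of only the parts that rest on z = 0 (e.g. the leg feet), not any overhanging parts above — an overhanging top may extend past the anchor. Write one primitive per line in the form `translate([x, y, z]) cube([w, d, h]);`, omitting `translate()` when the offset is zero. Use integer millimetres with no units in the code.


translate([373, 479, 0]) cube([3258, 176, 277]);


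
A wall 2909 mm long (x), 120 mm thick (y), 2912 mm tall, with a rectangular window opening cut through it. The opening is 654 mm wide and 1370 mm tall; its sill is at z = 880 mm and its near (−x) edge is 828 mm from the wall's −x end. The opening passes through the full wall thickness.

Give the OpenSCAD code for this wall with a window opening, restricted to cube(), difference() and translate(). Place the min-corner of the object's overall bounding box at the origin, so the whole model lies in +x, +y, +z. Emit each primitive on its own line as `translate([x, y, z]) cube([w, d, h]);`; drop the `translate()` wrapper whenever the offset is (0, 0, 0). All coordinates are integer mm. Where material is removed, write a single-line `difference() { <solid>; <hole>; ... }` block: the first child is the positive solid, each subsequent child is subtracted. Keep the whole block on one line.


difference() { cube([2909, 120, 2912]); translate([828, 0, 880]) cube([654, 120, 1370]); }


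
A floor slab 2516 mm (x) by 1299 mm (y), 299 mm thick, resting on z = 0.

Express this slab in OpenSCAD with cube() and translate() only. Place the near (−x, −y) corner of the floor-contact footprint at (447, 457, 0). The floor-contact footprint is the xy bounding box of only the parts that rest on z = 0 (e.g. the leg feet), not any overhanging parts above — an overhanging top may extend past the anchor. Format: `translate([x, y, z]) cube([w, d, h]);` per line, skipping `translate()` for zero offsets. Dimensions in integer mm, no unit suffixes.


translate([447, 457, 0]) cube([2516, 1299, 299]);


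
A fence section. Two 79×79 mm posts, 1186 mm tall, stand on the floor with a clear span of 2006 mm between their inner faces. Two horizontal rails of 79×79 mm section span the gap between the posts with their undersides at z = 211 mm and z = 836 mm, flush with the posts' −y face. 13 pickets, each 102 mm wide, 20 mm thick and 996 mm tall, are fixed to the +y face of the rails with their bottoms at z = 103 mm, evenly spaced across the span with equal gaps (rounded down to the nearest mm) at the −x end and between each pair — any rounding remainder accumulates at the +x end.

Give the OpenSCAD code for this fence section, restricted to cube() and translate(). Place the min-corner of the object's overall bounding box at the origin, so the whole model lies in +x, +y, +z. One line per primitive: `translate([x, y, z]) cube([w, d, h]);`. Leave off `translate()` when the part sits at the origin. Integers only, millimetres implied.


cube([79, 79, 1186]);
translate([2085, 0, 0]) cube([79, 79, 1186]);
translate([79, 0, 211]) cube([2006, 79, 79]);
translate([79, 0, 836]) cube([2006, 79, 79]);
translate([127, 79, 103]) cube([102, 20, 996]);
translate([277, 79, 103]) cube([102, 20, 996]);
translate([427, 79, 103]) cube([102, 20, 996]);
translate([577, 79, 103]) cube([102, 20, 996]);
translate([727, 79, 103]) cube([102, 20, 996]);
translate([877, 79, 103]) cube([102, 20, 996]);
translate([1027, 79, 103]) cube([102, 20, 996]);
translate([1177, 79, 103]) cube([102, 20, 996]);
translate([1327, 79, 103]) cube([102, 20, 996]);
translate([1477, 79, 103]) cube([102, 20, 996]);
translate([1627, 79, 103]) cube([102, 20, 996]);
translate([1777, 79, 103]) cube([102, 20, 996]);
translate([1927, 79, 103]) cube([102, 20, 996]);


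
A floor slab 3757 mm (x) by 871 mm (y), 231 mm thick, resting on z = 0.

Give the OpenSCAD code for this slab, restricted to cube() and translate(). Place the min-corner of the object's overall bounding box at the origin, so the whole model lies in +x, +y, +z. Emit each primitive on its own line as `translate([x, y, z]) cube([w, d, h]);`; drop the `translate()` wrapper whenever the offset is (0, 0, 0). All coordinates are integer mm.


cube([3757, 871, 231]);


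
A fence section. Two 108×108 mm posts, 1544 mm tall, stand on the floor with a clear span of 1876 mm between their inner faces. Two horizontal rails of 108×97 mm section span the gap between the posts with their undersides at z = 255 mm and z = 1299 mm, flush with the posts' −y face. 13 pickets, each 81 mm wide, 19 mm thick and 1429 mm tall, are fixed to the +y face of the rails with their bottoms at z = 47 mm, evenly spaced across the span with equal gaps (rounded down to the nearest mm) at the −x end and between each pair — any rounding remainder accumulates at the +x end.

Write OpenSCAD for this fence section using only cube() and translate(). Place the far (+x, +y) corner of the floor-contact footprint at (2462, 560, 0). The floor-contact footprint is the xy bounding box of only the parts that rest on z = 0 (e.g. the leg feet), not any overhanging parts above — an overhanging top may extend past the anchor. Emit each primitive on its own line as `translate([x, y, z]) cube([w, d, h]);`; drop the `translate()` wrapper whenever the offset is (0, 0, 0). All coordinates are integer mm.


translate([370, 452, 0]) cube([108, 108, 1544]);
translate([2354, 452, 0]) cube([108, 108, 1544]);
translate([478, 452, 255]) cube([1876, 108, 97]);
translate([478, 452, 1299]) cube([1876, 108, 97]);
translate([536, 560, 47]) cube([81, 19, 1429]);
translate([675, 560, 47]) cube([81, 19, 1429]);
translate([814, 560, 47]) cube([81, 19, 1429]);
translate([953, 560, 47]) cube([81, 19, 1429]);
translate([1092, 560, 47]) cube([81, 19, 1429]);
translate([1231, 560, 47]) cube([81, 19, 1429]);
translate([1370, 560, 47]) cube([81, 19, 1429]);
translate([1509, 560, 47]) cube([81, 19, 1429]);
translate([1648, 560, 47]) cube([81, 19, 1429]);
translate([1787, 560, 47]) cube([81, 19, 1429]);
translate([1926, 560, 47]) cube([81, 19, 1429]);
translate([2065, 560, 47]) cube([81, 19, 1429]);
translate([2204, 560, 47]) cube([81, 19, 1429]);


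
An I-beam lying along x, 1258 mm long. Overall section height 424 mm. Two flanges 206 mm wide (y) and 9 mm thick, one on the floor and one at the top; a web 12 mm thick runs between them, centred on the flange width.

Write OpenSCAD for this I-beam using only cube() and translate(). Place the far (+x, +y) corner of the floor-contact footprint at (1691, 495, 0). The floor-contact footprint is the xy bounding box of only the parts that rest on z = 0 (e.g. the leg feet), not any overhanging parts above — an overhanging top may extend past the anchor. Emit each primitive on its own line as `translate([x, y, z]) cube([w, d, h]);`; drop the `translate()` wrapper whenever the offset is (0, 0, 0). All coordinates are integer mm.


translate([433, 289, 0]) cube([1258, 206, 9]);
translate([433, 386, 9]) cube([1258, 12, 406]);
translate([433, 289, 415]) cube([1258, 206, 9]);


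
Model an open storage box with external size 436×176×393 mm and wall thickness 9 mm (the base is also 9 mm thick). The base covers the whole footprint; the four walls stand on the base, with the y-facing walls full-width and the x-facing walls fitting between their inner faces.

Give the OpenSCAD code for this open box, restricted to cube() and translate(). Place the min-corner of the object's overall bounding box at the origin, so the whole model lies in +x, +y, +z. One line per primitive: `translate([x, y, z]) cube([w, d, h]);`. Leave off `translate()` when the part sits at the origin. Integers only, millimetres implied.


cube([436, 176, 9]);
translate([0, 0, 9]) cube([436, 9, 384]);
translate([0, 167, 9]) cube([436, 9, 384]);
translate([0, 9, 9]) cube([9, 158, 384]);
translate([427, 9, 9]) cube([9, 158, 384]);


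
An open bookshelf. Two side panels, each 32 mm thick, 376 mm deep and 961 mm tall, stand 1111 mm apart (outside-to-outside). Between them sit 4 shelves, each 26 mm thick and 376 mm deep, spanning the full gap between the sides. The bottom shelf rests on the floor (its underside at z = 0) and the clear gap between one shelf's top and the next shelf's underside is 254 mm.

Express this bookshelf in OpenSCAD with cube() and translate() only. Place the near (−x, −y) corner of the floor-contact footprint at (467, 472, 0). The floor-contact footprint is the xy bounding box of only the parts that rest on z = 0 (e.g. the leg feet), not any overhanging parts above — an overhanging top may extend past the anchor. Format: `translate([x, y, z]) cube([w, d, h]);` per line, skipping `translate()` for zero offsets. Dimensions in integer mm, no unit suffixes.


translate([467, 472, 0]) cube([32, 376, 961]);
translate([1546, 472, 0]) cube([32, 376, 961]);
translate([499, 472, 0]) cube([1047, 376, 26]);
translate([499, 472, 280]) cube([1047, 376, 26]);
translate([499, 472, 560]) cube([1047, 376, 26]);
translate([499, 472, 840]) cube([1047, 376, 26]);


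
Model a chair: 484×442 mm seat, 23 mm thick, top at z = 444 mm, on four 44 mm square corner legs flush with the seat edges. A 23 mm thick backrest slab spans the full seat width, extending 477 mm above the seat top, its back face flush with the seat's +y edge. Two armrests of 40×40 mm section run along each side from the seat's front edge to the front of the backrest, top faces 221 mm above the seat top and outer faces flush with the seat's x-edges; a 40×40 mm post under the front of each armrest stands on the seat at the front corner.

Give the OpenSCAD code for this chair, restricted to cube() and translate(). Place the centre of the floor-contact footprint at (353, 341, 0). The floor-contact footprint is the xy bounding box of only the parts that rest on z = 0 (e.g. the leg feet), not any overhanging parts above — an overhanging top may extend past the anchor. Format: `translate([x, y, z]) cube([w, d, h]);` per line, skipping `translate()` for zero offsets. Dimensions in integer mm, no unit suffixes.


translate([111, 120, 421]) cube([484, 442, 23]);
translate([111, 120, 0]) cube([44, 44, 421]);
translate([551, 120, 0]) cube([44, 44, 421]);
translate([111, 518, 0]) cube([44, 44, 421]);
translate([551, 518, 0]) cube([44, 44, 421]);
translate([111, 539, 444]) cube([484, 23, 477]);
translate([111, 120, 625]) cube([40, 419, 40]);
translate([555, 120, 625]) cube([40, 419, 40]);
translate([111, 120, 444]) cube([40, 40, 181]);
translate([555, 120, 444]) cube([40, 40, 181]);


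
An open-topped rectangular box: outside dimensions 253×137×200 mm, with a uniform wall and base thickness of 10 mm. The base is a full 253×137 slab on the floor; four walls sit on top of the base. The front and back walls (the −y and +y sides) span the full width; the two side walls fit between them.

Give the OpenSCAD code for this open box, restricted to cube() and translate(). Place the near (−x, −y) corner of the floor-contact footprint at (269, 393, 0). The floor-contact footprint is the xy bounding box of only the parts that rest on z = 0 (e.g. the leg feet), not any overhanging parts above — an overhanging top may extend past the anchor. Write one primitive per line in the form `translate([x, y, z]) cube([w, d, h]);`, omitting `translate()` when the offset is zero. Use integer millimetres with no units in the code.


translate([269, 393, 0]) cube([253, 137, 10]);
translate([269, 393, 10]) cube([253, 10, 190]);
translate([269, 520, 10]) cube([253, 10, 190]);
translate([269, 403, 10]) cube([10, 117, 190]);
translate([512, 403, 10]) cube([10, 117, 190]);


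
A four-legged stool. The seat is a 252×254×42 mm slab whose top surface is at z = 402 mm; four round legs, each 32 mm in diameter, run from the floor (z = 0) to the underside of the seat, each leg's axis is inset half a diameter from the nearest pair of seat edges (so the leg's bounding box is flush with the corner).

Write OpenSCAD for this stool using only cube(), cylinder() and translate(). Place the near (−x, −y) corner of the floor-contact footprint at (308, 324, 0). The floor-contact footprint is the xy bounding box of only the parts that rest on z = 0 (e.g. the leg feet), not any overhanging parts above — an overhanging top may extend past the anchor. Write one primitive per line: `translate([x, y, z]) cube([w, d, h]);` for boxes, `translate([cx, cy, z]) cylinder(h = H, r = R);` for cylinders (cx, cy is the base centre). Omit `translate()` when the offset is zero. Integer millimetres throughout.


// leg_h = 402 - 42 = 360
translate([308, 324, 360]) cube([252, 254, 42]);
translate([324, 340, 0]) cylinder(h = 360, r = 16);
translate([544, 340, 0]) cylinder(h = 360, r = 16);
translate([324, 562, 0]) cylinder(h = 360, r = 16);
translate([544, 562, 0]) cylinder(h = 360, r = 16);


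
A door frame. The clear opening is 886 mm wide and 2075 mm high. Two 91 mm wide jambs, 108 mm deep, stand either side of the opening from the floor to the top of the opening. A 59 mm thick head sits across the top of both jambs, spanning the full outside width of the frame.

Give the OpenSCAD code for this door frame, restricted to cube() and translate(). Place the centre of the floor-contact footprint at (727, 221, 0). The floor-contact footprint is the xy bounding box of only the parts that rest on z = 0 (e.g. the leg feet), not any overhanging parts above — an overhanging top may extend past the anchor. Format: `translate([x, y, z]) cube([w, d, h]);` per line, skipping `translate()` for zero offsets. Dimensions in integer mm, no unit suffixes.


translate([193, 167, 0]) cube([91, 108, 2075]);
translate([1170, 167, 0]) cube([91, 108, 2075]);
translate([193, 167, 2075]) cube([1068, 108, 59]);


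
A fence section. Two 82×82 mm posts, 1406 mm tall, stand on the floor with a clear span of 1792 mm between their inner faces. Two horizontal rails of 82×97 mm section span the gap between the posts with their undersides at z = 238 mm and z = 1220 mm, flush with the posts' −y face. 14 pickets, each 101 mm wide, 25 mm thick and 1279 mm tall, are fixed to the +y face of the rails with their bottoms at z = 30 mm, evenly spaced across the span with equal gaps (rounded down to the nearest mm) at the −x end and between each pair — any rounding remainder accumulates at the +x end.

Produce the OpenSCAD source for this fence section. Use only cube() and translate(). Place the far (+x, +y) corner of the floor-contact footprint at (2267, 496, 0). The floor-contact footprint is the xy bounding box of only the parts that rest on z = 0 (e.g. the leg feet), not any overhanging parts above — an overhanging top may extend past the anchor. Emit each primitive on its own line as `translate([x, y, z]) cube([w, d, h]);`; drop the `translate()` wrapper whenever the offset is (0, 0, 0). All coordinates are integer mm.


translate([311, 414, 0]) cube([82, 82, 1406]);
translate([2185, 414, 0]) cube([82, 82, 1406]);
translate([393, 414, 238]) cube([1792, 82, 97]);
translate([393, 414, 1220]) cube([1792, 82, 97]);
translate([418, 496, 30]) cube([101, 25, 1279]);
translate([544, 496, 30]) cube([101, 25, 1279]);
translate([670, 496, 30]) cube([101, 25, 1279]);
translate([796, 496, 30]) cube([101, 25, 1279]);
translate([922, 496, 30]) cube([101, 25, 1279]);
translate([1048, 496, 30]) cube([101, 25, 1279]);
translate([1174, 496, 30]) cube([101, 25, 1279]);
translate([1300, 496, 30]) cube([101, 25, 1279]);
translate([1426, 496, 30]) cube([101, 25, 1279]);
translate([1552, 496, 30]) cube([101, 25, 1279]);
translate([1678, 496, 30]) cube([101, 25, 1279]);
translate([1804, 496, 30]) cube([101, 25, 1279]);
translate([1930, 496, 30]) cube([101, 25, 1279]);
translate([2056, 496, 30]) cube([101, 25, 1279]);


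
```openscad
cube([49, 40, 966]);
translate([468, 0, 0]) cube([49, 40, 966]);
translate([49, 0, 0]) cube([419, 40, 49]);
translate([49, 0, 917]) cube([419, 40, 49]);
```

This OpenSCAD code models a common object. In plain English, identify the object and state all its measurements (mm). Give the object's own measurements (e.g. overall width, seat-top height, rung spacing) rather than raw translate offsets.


A rectangular picture frame lying in the x–z plane (depth along y). The opening is 419 mm wide (x) by 868 mm tall (z), surrounded by a border 49 mm wide on all four sides. The frame is 40 mm deep and is made of two full-height vertical stiles with two horizontal rails fitted between them.


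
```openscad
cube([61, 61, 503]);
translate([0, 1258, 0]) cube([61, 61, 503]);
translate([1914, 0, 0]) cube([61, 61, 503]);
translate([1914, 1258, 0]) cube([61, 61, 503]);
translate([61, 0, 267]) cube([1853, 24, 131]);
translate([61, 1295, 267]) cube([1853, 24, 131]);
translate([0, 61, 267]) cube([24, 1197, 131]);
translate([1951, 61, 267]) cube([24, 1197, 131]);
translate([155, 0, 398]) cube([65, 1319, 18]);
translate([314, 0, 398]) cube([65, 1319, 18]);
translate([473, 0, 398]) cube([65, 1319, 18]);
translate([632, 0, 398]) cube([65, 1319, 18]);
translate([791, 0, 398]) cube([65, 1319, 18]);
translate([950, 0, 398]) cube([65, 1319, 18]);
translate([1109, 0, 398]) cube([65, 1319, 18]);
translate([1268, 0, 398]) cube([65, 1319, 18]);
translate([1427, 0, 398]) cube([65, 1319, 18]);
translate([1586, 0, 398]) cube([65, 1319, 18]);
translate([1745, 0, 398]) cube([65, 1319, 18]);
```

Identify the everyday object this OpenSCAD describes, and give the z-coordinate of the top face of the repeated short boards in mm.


A bed frame. The slat-top height is 416 mm.

Four posts, four rails, and a row of slats — a bed frame. Slats sit on the rails at z = 267 + 131 = 398; with slat thickness 18, the top is 416 mm.


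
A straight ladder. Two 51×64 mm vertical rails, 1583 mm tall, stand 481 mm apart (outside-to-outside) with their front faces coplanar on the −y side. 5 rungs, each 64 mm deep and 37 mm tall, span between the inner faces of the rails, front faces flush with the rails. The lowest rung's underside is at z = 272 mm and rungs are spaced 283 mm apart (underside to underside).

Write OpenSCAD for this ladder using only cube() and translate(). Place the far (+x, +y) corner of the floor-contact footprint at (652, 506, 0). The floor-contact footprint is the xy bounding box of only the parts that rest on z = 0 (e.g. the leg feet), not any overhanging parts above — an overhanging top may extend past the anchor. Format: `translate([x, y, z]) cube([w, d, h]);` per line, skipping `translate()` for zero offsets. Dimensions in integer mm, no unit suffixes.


// rung span = 481 - 2*51 = 379
// rung[k] z = 272 + k*283
translate([171, 442, 0]) cube([51, 64, 1583]);
translate([601, 442, 0]) cube([51, 64, 1583]);
translate([222, 442, 272]) cube([379, 64, 37]);
translate([222, 442, 555]) cube([379, 64, 37]);
translate([222, 442, 838]) cube([379, 64, 37]);
translate([222, 442, 1121]) cube([379, 64, 37]);
translate([222, 442, 1404]) cube([379, 64, 37]);


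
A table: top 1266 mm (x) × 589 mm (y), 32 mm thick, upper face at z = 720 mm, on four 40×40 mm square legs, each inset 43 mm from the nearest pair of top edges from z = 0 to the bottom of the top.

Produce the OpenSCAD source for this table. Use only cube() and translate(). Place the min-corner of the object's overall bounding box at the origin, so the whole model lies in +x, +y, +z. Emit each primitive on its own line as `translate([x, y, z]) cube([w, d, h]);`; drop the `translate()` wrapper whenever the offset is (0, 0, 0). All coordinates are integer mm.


translate([0, 0, 688]) cube([1266, 589, 32]);
translate([43, 43, 0]) cube([40, 40, 688]);
translate([1183, 43, 0]) cube([40, 40, 688]);
translate([43, 506, 0]) cube([40, 40, 688]);
translate([1183, 506, 0]) cube([40, 40, 688]);


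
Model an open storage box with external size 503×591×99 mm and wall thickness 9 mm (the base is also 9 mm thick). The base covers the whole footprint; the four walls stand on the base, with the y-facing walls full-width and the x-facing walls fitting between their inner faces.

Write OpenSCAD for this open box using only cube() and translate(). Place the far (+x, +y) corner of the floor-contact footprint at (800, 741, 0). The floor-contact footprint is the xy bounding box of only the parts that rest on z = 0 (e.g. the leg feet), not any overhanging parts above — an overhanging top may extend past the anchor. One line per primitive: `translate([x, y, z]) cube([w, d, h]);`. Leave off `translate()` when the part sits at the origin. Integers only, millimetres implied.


translate([297, 150, 0]) cube([503, 591, 9]);
translate([297, 150, 9]) cube([503, 9, 90]);
translate([297, 732, 9]) cube([503, 9, 90]);
translate([297, 159, 9]) cube([9, 573, 90]);
translate([791, 159, 9]) cube([9, 573, 90]);


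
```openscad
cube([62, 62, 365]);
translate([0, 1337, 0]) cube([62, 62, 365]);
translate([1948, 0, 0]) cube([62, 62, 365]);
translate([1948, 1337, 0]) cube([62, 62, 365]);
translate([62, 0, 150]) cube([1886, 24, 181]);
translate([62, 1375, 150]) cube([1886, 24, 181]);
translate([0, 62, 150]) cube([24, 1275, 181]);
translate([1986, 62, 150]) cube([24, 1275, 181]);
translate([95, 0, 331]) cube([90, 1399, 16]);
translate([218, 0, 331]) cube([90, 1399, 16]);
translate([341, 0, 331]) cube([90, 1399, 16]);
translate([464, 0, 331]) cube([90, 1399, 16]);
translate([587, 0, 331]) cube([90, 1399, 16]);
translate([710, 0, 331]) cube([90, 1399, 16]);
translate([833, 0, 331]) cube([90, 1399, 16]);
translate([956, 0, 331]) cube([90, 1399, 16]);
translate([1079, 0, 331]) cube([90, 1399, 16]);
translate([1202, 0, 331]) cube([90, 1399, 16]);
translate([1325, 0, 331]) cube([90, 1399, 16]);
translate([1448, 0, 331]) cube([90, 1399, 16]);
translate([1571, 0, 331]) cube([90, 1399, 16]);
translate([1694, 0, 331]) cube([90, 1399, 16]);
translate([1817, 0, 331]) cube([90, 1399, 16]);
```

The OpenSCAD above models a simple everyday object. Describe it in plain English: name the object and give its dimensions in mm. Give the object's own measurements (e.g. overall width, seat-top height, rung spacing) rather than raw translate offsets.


A bed frame 2010 mm long (x) by 1399 mm wide (y). Four 62×62 mm corner posts, 365 mm tall, at the corners of the footprint. Four rails of 24 mm thickness and 181 mm height run between adjacent posts with their undersides at z = 150 mm, their outer faces flush with the outside of the frame (the two x-running rails run between the posts' inner faces; the two y-running rails run between the posts' inner faces). 15 slats, each 90 mm wide (x) and 16 mm thick, lie across the top of the two x-running rails, running the full 1399 mm width of the frame in y; along x they sit between the end posts with a 33 mm gap after the −x posts and between neighbouring slats, leaving 41 mm before the +x posts.


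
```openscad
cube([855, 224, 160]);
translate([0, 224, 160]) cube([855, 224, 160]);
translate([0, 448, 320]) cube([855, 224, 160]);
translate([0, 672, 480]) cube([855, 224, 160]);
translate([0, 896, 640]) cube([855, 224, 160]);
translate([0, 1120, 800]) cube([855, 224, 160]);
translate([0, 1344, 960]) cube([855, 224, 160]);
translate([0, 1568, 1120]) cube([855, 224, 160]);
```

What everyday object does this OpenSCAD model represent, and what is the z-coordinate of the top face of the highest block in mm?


A staircase. The total rise is 1280 mm.

8 identical blocks, each offset up and back from the previous — a staircase. Each step is 160 mm tall and there are 8 of them, so the total rise is 8 × 160 = 1280 mm.


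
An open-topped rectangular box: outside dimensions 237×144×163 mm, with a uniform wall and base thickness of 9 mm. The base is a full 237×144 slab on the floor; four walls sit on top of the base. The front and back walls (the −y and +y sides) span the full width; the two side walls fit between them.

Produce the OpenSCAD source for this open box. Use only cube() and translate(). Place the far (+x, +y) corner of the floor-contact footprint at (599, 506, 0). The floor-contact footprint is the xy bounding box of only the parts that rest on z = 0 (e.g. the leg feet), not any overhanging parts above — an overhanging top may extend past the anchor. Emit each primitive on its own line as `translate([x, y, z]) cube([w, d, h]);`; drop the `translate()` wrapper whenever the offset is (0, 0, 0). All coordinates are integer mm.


translate([362, 362, 0]) cube([237, 144, 9]);
translate([362, 362, 9]) cube([237, 9, 154]);
translate([362, 497, 9]) cube([237, 9, 154]);
translate([362, 371, 9]) cube([9, 126, 154]);
translate([590, 371, 9]) cube([9, 126, 154]);


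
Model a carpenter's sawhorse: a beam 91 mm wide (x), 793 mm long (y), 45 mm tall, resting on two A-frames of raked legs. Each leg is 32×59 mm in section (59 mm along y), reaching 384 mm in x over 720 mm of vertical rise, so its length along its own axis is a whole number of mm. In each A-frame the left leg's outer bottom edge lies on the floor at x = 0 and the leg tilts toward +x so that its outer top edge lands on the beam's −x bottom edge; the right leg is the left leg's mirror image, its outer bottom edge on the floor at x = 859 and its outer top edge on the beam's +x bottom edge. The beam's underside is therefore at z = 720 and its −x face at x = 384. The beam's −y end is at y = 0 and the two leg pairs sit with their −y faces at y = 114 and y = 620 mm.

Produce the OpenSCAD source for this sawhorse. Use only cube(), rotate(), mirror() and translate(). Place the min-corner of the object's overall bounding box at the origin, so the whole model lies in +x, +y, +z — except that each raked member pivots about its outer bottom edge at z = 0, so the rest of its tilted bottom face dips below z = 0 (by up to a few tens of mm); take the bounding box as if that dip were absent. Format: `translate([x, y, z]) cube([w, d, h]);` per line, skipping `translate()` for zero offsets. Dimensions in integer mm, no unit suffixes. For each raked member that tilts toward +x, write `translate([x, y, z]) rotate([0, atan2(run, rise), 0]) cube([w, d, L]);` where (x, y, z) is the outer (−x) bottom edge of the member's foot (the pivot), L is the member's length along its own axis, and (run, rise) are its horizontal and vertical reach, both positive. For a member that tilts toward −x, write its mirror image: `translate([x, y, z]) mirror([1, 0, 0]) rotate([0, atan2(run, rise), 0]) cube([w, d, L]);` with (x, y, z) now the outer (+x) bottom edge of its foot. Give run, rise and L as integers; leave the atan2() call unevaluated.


translate([384, 0, 720]) cube([91, 793, 45]);
translate([0, 114, 0]) rotate([0, atan2(384, 720), 0]) cube([32, 59, 816]);
translate([859, 114, 0]) mirror([1, 0, 0]) rotate([0, atan2(384, 720), 0]) cube([32, 59, 816]);
translate([0, 620, 0]) rotate([0, atan2(384, 720), 0]) cube([32, 59, 816]);
translate([859, 620, 0]) mirror([1, 0, 0]) rotate([0, atan2(384, 720), 0]) cube([32, 59, 816]);


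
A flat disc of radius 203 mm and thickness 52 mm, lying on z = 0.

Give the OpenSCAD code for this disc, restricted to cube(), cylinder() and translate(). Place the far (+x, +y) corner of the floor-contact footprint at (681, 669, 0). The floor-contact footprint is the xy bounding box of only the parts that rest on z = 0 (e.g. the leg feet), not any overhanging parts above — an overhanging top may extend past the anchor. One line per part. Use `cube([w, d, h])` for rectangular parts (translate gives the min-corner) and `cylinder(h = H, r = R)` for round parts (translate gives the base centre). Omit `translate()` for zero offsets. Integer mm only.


translate([478, 466, 0]) cylinder(h = 52, r = 203);


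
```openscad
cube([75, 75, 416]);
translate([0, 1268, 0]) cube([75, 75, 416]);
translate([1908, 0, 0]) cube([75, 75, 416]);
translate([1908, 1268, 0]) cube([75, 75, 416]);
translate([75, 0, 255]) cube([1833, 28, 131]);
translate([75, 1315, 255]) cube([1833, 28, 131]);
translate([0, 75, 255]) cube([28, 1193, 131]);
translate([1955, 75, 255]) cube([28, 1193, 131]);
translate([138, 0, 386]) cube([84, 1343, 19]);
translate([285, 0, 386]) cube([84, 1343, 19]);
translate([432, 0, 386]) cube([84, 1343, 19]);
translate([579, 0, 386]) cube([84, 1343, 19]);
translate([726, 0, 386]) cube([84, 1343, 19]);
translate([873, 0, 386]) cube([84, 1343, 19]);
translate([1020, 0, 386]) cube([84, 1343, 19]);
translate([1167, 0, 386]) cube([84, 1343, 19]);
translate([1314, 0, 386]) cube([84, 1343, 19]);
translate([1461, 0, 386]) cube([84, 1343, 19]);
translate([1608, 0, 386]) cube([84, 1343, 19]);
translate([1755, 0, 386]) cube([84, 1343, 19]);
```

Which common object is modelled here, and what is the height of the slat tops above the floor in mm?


A bed frame. The slat-top height is 405 mm.

Four posts, four rails, and a row of slats — a bed frame. Slats sit on the rails at z = 255 + 131 = 386; with slat thickness 19, the top is 405 mm.


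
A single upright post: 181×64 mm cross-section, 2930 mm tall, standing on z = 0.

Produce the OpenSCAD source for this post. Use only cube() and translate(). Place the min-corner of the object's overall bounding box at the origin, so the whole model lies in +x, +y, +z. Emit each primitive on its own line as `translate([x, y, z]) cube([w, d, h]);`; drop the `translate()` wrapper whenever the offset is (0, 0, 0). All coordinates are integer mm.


cube([181, 64, 2930]);


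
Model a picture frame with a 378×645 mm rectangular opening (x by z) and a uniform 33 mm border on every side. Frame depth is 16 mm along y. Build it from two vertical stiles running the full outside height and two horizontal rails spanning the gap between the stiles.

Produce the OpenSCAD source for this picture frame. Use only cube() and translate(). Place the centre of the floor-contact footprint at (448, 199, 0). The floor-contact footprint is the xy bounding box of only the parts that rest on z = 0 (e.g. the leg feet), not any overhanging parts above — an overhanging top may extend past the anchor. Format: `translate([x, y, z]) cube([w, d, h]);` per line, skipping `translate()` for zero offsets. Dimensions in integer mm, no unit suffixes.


translate([226, 191, 0]) cube([33, 16, 711]);
translate([637, 191, 0]) cube([33, 16, 711]);
translate([259, 191, 0]) cube([378, 16, 33]);
translate([259, 191, 678]) cube([378, 16, 33]);


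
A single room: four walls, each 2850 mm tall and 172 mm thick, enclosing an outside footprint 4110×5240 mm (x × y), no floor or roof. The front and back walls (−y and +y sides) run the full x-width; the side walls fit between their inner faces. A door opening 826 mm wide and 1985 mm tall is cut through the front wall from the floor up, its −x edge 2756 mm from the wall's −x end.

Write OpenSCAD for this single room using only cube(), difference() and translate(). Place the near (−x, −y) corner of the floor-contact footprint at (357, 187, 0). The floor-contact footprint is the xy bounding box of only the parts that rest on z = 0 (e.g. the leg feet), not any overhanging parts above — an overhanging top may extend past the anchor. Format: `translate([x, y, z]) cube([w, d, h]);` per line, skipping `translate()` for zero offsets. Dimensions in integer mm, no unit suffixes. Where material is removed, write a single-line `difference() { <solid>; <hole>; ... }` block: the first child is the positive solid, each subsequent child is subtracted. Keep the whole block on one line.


difference() { translate([357, 187, 0]) cube([4110, 172, 2850]); translate([3113, 187, 0]) cube([826, 172, 1985]); }
translate([357, 5255, 0]) cube([4110, 172, 2850]);
translate([357, 359, 0]) cube([172, 4896, 2850]);
translate([4295, 359, 0]) cube([172, 4896, 2850]);


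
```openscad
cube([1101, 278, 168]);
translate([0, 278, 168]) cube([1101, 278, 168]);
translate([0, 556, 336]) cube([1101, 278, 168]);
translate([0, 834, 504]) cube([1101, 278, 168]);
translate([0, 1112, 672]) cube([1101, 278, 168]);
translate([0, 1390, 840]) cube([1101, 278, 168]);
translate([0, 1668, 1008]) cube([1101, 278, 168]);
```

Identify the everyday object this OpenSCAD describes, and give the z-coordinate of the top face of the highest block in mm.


A staircase. The total rise is 1176 mm.

7 identical blocks, each offset up and back from the previous — a staircase. Each step is 168 mm tall and there are 7 of them, so the total rise is 7 × 168 = 1176 mm.


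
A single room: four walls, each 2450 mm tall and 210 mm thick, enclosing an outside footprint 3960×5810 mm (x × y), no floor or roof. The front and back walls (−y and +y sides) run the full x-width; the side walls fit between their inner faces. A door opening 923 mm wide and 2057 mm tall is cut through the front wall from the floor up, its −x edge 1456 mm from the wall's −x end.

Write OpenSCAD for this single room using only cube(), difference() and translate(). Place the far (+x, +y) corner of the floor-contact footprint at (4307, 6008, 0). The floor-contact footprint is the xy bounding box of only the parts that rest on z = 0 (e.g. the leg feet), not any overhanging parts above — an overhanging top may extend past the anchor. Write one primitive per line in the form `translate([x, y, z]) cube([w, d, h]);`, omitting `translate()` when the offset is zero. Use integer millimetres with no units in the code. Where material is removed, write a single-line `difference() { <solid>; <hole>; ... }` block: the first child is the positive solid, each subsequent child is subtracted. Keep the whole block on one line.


difference() { translate([347, 198, 0]) cube([3960, 210, 2450]); translate([1803, 198, 0]) cube([923, 210, 2057]); }
translate([347, 5798, 0]) cube([3960, 210, 2450]);
translate([347, 408, 0]) cube([210, 5390, 2450]);
translate([4097, 408, 0]) cube([210, 5390, 2450]);


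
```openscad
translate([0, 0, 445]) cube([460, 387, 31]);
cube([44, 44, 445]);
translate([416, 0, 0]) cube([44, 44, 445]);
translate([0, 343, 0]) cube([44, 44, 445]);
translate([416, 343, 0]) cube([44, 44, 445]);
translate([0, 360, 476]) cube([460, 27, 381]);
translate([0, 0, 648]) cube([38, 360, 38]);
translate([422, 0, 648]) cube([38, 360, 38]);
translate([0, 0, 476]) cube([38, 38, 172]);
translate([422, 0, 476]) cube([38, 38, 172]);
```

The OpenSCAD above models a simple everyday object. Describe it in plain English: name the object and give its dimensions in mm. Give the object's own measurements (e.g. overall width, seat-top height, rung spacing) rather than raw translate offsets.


A chair. The seat is a 460×387×31 mm slab with its top at z = 476 mm, on four 44×44 mm corner legs (flush with the seat edges, standing on z = 0). A flat backrest 27 mm thick, 381 mm tall, spans the full seat width and rises from the seat top along its +y edge, rear face flush with the rear of the seat. Two armrests of 38×38 mm section run along each side from the seat's front edge to the front of the backrest, top faces 210 mm above the seat top and outer faces flush with the seat's x-edges; a 38×38 mm post under the front of each armrest stands on the seat at the front corner.
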